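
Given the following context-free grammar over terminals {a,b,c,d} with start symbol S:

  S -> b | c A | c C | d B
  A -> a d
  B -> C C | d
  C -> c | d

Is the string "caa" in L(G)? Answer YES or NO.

Convert to CNF:
  S -> T1 B | T2 A | T2 C | b
  A -> T0 T1
  B -> C C | d
  C -> c | d
  T0 -> a
  T1 -> d
  T2 -> c

Fill CYK table bottom-up:
  T[0,0] 'c' = {C,T2}  orig:{C}
  T[1,1] 'a' = {T0}  orig:{}
  T[2,2] 'a' = {T0}  orig:{}
  T[0,1] 'ca' = ∅
  T[1,2] 'aa' = ∅
  T[0,2] 'caa' = ∅

S ∉ T[0,2] ⇒ NO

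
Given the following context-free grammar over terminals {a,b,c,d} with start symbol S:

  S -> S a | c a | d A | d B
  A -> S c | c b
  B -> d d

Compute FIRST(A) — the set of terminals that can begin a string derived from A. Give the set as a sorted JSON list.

FIRST iteration:
iter 1:
  A via A→c b: +{c}
  B via B→d d: +{d}
  S via S→c a: +{c}
  S via S→d A: +{d}
  FIRST(S)={c,d}  FIRST(A)={c}  FIRST(B)={d}
iter 2:
  A via A→S c: +{d}
  FIRST(S)={c,d}  FIRST(A)={c,d}  FIRST(B)={d}
iter 3: — fixpoint
  FIRST(S)={c,d}  FIRST(A)={c,d}  FIRST(B)={d}

FIRST(A) = ["c", "d"]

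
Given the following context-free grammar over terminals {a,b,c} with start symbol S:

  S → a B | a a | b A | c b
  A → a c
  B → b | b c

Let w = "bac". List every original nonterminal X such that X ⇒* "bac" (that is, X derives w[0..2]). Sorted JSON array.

Convert to CNF:
  S -> T0 B | T0 T0 | T1 T2 | T2 A
  A -> T0 T1
  B -> T2 T1 | b
  T0 -> a
  T1 -> c
  T2 -> b

Fill CYK table bottom-up (cells [i..j] with 0 ≤ i ≤ j ≤ 2 only):
  T[0,0] 'b' = {B,T2}  orig:{B}
  T[1,1] 'a' = {T0}  orig:{}
  T[2,2] 'c' = {T1}  orig:{}
  T[0,1] 'ba' = ∅
  T[1,2] 'ac' = {A}
  T[0,2] 'bac' = {S}

Original NTs in T[0,2] deriving "bac": ["S"]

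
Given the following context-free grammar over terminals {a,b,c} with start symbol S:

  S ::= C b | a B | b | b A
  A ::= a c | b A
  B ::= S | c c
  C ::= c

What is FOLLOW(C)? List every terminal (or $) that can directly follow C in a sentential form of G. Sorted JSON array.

FIRST iteration:
[1]
  A via A→a c: +{a}
  A via A→b A: +{b}
  B via B→c c: +{c}
  C via C→c: +{c}
  S via S→C b: +{c}
  S via S→a B: +{a}
  S via S→b: +{b}
  FIRST(S)={a,b,c}  FIRST(A)={a,b}  FIRST(B)={c}  FIRST(C)={c}
[2]
  B via B→S: +{a,b}
  FIRST(S)={a,b,c}  FIRST(A)={a,b}  FIRST(B)={a,b,c}  FIRST(C)={c}
[3] (no change)
  FIRST(S)={a,b,c}  FIRST(A)={a,b}  FIRST(B)={a,b,c}  FIRST(C)={c}

FOLLOW iteration:
initialize: $ ∈ FOLLOW(S)
round 1:
  S→C b: FOLLOW(C) ⊇ FIRST(b) = {b}; new: +{b}
  S→a B: FOLLOW(B) ⊇ FOLLOW(S) ⊇ {$}; new: +{$}
  S→b A: FOLLOW(A) ⊇ FOLLOW(S) ⊇ {$}; new: +{$}
  S: {$}  A: {$}  B: {$}  C: {b}
round 2: done
  S: {$}  A: {$}  B: {$}  C: {b}

FOLLOW(C) = ["b"]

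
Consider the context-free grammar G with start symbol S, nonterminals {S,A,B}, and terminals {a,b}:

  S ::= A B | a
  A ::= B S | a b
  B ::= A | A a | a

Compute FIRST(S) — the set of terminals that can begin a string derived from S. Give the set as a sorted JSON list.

Compute FIRST by fixpoint:
pass 1:
  A via A→a b: +{a}
  B via B→A: +{a}
  S via S→A B: +{a}
  FIRST[S]={a}  FIRST[A]={a}  FIRST[B]={a}
pass 2: (no change)
  FIRST[S]={a}  FIRST[A]={a}  FIRST[B]={a}

FIRST(S) = ["a"]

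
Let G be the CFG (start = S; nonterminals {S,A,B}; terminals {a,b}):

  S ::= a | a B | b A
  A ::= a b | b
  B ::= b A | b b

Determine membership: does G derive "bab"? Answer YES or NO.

Convert to CNF:
  S -> T0 B | T1 A | a
  A -> T0 T1 | b
  B -> T1 A | T1 T1
  T0 -> a
  T1 -> b

Fill CYK table bottom-up:
  T[0,0] 'b' = {A,T1}  orig:{A}
  T[1,1] 'a' = {S,T0}  orig:{S}
  T[2,2] 'b' = {A,T1}  orig:{A}
  T[0,1] 'ba' = ∅
  T[1,2] 'ab' = {A}
  T[0,2] 'bab' = {B,S}

S ∈ T[0,2] ⇒ YES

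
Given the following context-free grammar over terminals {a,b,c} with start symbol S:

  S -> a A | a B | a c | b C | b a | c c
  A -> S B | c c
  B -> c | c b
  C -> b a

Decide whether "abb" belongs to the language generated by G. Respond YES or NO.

Convert to CNF:
  S -> T0 T0 | T1 C | T1 T2 | T2 A | T2 B | T2 T0
  A -> S B | T0 T0
  B -> T0 T1 | c
  C -> T1 T2
  T0 -> c
  T1 -> b
  T2 -> a

Fill CYK table bottom-up:
  T[0,0] 'a' = {T2}  orig:{}
  T[1,1] 'b' = {T1}  orig:{}
  T[2,2] 'b' = {T1}  orig:{}
  T[0,1] 'ab' = ∅
  T[1,2] 'bb' = ∅
  T[0,2] 'abb' = ∅

S ∉ T[0,2] ⇒ NO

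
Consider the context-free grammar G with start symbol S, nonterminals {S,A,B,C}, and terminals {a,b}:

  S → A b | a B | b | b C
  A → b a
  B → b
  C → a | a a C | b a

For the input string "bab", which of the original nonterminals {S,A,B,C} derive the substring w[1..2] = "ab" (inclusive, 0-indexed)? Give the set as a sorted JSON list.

Convert to CNF:
  S -> A T0 | T0 C | T1 B | b
  A -> T0 T1
  B -> b
  C -> T0 T1 | T1 X2 | a
  T0 -> b
  T1 -> a
  X2 -> T1 C

CYK table (by increasing span) (cells [i..j] with 1 ≤ i ≤ j ≤ 2 only):
  cell(1,1) a: {C,T1}  orig:{C}
  cell(2,2) b: {B,S,T0}  orig:{B,S}
  cell(1,2) ab: {S}

Original NTs in T[1,2] deriving "ab": ["S"]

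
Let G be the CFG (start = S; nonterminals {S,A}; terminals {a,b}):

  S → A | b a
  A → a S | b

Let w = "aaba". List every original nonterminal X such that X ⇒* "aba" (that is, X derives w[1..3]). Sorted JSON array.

CNF form of G:
  S -> T0 S | T1 T0 | b
  A -> T0 S | b
  T0 -> a
  T1 -> b

CYK table (by increasing span), restricted to cells inside w[1..3]:
  T[1,1] 'a' = {T0}  orig:{}
  T[2,2] 'b' = {A,S,T1}  orig:{A,S}
  T[3,3] 'a' = {T0}  orig:{}
  T[1,2] 'ab' = {A,S}
  T[2,3] 'ba' = {S}
  T[1,3] 'aba' = {A,S}

Original NTs in T[1,3] deriving "aba": ["A", "S"]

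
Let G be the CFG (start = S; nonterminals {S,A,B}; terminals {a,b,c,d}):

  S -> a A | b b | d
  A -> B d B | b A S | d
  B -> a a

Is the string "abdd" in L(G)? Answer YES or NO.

CNF form of G:
  S -> T1 T1 | T2 A | d
  A -> B X3 | T1 X4 | d
  B -> T2 T2
  T0 -> d
  T1 -> b
  T2 -> a
  X3 -> T0 B
  X4 -> A S

Fill CYK table bottom-up:
  T[0,0] 'a' = {T2}  orig:{}
  T[1,1] 'b' = {T1}  orig:{}
  T[2,2] 'd' = {A,S,T0}  orig:{A,S}
  T[3,3] 'd' = {A,S,T0}  orig:{A,S}
  T[0,1] 'ab' = ∅
  T[1,2] 'bd' = ∅
  T[2,3] 'dd' = {X4}  orig:{}
  T[0,2] 'abd' = ∅
  T[1,3] 'bdd' = {A}
  T[0,3] 'abdd' = {S}

S ∈ T[0,3] ⇒ YES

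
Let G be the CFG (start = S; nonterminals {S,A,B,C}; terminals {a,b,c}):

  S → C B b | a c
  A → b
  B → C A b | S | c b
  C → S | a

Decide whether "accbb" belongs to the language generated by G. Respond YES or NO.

Convert to CNF:
  S -> C X6 | T1 T2
  A -> b
  B -> C X3 | C X4 | T1 T2 | T2 T0
  C -> C X5 | T1 T2 | a
  T0 -> b
  T1 -> a
  T2 -> c
  X3 -> A T0
  X4 -> B T0
  X5 -> B T0
  X6 -> B T0

Fill CYK table bottom-up:
  T[0,0] 'a' = {C,T1}  orig:{C}
  T[1,1] 'c' = {T2}  orig:{}
  T[2,2] 'c' = {T2}  orig:{}
  T[3,3] 'b' = {A,T0}  orig:{A}
  T[4,4] 'b' = {A,T0}  orig:{A}
  T[0,1] 'ac' = {B,C,S}
  T[1,2] 'cc' = ∅
  T[2,3] 'cb' = {B}
  T[3,4] 'bb' = {X3}  orig:{}
  T[0,2] 'acc' = ∅
  T[1,3] 'ccb' = ∅
  T[2,4] 'cbb' = {X4,X5,X6}  orig:{}
  T[0,3] 'accb' = ∅
  T[1,4] 'ccbb' = ∅
  T[0,4] 'accbb' = {B,C,S}

S ∈ T[0,4] ⇒ YES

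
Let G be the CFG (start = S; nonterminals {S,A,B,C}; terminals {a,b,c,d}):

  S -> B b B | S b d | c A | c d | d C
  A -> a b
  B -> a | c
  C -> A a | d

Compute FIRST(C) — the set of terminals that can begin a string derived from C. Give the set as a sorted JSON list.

Compute FIRST by fixpoint:
iter 1:
  A via A→a b: +{a}
  B via B→a: +{a}
  B via B→c: +{c}
  C via C→A a: +{a}
  C via C→d: +{d}
  S via S→B b B: +{a,c}
  S via S→d C: +{d}
  S: {a,c,d}  A: {a}  B: {a,c}  C: {a,d}
iter 2: done
  S: {a,c,d}  A: {a}  B: {a,c}  C: {a,d}

FIRST(C) = ["a", "d"]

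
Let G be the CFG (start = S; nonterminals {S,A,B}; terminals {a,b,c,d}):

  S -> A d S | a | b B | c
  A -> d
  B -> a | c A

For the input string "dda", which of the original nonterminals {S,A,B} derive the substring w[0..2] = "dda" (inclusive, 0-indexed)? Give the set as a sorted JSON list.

CNF form of G:
  S -> A X3 | T2 B | a | c
  A -> d
  B -> T0 A | a
  T0 -> c
  T1 -> d
  T2 -> b
  X3 -> T1 S

CYK table (by increasing span), restricted to cells inside w[0..2]:
  cell(0,0) d: {A,T1}  orig:{A}
  cell(1,1) d: {A,T1}  orig:{A}
  cell(2,2) a: {B,S}
  cell(0,1) dd: ∅
  cell(1,2) da: {X3}  orig:{}
  cell(0,2) dda: {S}

Original NTs in T[0,2] deriving "dda": ["S"]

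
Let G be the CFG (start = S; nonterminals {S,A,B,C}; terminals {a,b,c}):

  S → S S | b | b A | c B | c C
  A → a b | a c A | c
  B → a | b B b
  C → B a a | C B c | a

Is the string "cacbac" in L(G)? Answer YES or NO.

Convert to CNF:
  S -> S S | T1 A | T2 B | T2 C | b
  A -> T0 T1 | T0 X3 | c
  B -> T1 X4 | a
  C -> B X5 | C X6 | a
  T0 -> a
  T1 -> b
  T2 -> c
  X3 -> T2 A
  X4 -> B T1
  X5 -> T0 T0
  X6 -> B T2

Fill CYK table bottom-up:
  cell(0,0) c: {A,T2}  orig:{A}
  cell(1,1) a: {B,C,T0}  orig:{B,C}
  cell(2,2) c: {A,T2}  orig:{A}
  cell(3,3) b: {S,T1}  orig:{S}
  cell(4,4) a: {B,C,T0}  orig:{B,C}
  cell(5,5) c: {A,T2}  orig:{A}
  cell(0,1) ca: {S}
  cell(1,2) ac: {X6}  orig:{}
  cell(2,3) cb: ∅
  cell(3,4) ba: ∅
  cell(4,5) ac: {X6}  orig:{}
  cell(0,2) cac: ∅
  cell(1,3) acb: ∅
  cell(2,4) cba: ∅
  cell(3,5) bac: ∅
  cell(0,3) cacb: ∅
  cell(1,4) acba: ∅
  cell(2,5) cbac: ∅
  cell(0,4) cacba: ∅
  cell(1,5) acbac: ∅
  cell(0,5) cacbac: ∅

S ∉ T[0,5] ⇒ NO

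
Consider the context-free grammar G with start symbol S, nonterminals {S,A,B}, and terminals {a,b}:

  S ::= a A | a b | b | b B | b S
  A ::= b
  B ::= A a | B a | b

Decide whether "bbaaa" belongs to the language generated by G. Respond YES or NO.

CNF form of G:
  S -> T0 A | T0 T1 | T1 B | T1 S | b
  A -> b
  B -> A T0 | B T0 | b
  T0 -> a
  T1 -> b

Fill CYK table bottom-up:
  [0..0]={A,B,S,T1}  "b"  orig:{A,B,S}
  [1..1]={A,B,S,T1}  "b"  orig:{A,B,S}
  [2..2]={T0}  "a"  orig:{}
  [3..3]={T0}  "a"  orig:{}
  [4..4]={T0}  "a"  orig:{}
  [0..1]={S}  "bb"
  [1..2]={B}  "ba"
  [2..3]=∅  "aa"
  [3..4]=∅  "aa"
  [0..2]={S}  "bba"
  [1..3]={B}  "baa"
  [2..4]=∅  "aaa"
  [0..3]={S}  "bbaa"
  [1..4]={B}  "baaa"
  [0..4]={S}  "bbaaa"

S ∈ T[0,4] ⇒ YES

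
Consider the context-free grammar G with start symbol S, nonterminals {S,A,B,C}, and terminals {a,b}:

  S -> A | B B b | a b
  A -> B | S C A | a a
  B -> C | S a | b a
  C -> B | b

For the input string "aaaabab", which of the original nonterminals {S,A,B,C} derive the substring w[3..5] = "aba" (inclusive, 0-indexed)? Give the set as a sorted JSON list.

Convert to CNF:
  S -> B X3 | S T0 | S X4 | T0 T0 | T0 T1 | T1 T0 | b
  A -> S T0 | S X2 | T0 T0 | T1 T0 | b
  B -> S T0 | T1 T0 | b
  C -> S T0 | T1 T0 | b
  T0 -> a
  T1 -> b
  X2 -> C A
  X3 -> B T1
  X4 -> C A

Fill CYK table bottom-up (cells [i..j] with 3 ≤ i ≤ j ≤ 5 only):
  T[3,3] 'a' = {T0}  orig:{}
  T[4,4] 'b' = {A,B,C,S,T1}  orig:{A,B,C,S}
  T[5,5] 'a' = {T0}  orig:{}
  T[3,4] 'ab' = {S}
  T[4,5] 'ba' = {A,B,C,S}
  T[3,5] 'aba' = {A,B,C,S}

Original NTs in T[3,5] deriving "aba": ["A", "B", "C", "S"]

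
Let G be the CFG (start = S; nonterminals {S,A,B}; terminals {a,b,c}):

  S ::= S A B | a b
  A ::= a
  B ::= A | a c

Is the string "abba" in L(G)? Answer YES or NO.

CNF form of G:
  S -> S X3 | T0 T2
  A -> a
  B -> T0 T1 | a
  T0 -> a
  T1 -> c
  T2 -> b
  X3 -> A B

Fill CYK table bottom-up:
  [0..0]={A,B,T0}  "a"  orig:{A,B}
  [1..1]={T2}  "b"  orig:{}
  [2..2]={T2}  "b"  orig:{}
  [3..3]={A,B,T0}  "a"  orig:{A,B}
  [0..1]={S}  "ab"
  [1..2]=∅  "bb"
  [2..3]=∅  "ba"
  [0..2]=∅  "abb"
  [1..3]=∅  "bba"
  [0..3]=∅  "abba"

S ∉ T[0,3] ⇒ NO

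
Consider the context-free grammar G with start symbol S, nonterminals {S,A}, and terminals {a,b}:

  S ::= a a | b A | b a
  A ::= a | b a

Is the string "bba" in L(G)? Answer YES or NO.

Convert to CNF:
  S -> T0 A | T0 T1 | T1 T1
  A -> T0 T1 | a
  T0 -> b
  T1 -> a

CYK fill:
  cell(0,0) b: {T0}  orig:{}
  cell(1,1) b: {T0}  orig:{}
  cell(2,2) a: {A,T1}  orig:{A}
  cell(0,1) bb: ∅
  cell(1,2) ba: {A,S}
  cell(0,2) bba: {S}

S ∈ T[0,2] ⇒ YES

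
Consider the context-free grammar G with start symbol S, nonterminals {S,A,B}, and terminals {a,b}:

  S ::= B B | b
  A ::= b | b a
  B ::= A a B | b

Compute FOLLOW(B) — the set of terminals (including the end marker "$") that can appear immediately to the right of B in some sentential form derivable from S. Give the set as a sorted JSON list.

FIRST sets, iterate to fixpoint:
iter 1:
  A via A→b: +{b}
  B via B→A a B: +{b}
  S via S→B B: +{b}
  FIRST[S]={b}  FIRST[A]={b}  FIRST[B]={b}
iter 2: (no change)
  FIRST[S]={b}  FIRST[A]={b}  FIRST[B]={b}

FOLLOW iteration:
initialize: $ ∈ FOLLOW(S)
[1]
  B→A a B: FOLLOW(A) ⊇ FIRST(a) = {a}; new: +{a}
  S→B B: FOLLOW(B) ⊇ FIRST(B) = {b}; new: +{b}
  S→B B: FOLLOW(B) ⊇ FOLLOW(S) ⊇ {$}; new: +{$}
  FOLLOW(S)={$}  FOLLOW(A)={a}  FOLLOW(B)={$,b}
[2] — fixpoint
  FOLLOW(S)={$}  FOLLOW(A)={a}  FOLLOW(B)={$,b}

FOLLOW(B) = ["$", "b"]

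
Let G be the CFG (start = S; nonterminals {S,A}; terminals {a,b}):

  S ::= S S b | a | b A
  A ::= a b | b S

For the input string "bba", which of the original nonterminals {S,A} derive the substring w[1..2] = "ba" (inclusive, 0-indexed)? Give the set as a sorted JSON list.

Convert to CNF:
  S -> S X2 | T1 A | a
  A -> T0 T1 | T1 S
  T0 -> a
  T1 -> b
  X2 -> S T1

CYK table (by increasing span) (cells [i..j] with 1 ≤ i ≤ j ≤ 2 only):
  [1..1]={T1}  "b"  orig:{}
  [2..2]={S,T0}  "a"  orig:{S}
  [1..2]={A}  "ba"

Original NTs in T[1,2] deriving "ba": ["A"]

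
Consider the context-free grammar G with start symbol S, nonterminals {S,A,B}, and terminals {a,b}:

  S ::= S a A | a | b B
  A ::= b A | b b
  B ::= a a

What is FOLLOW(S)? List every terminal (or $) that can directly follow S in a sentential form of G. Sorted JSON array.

Compute FIRST by fixpoint:
iter 1:
  A via A→b A: +{b}
  B via B→a a: +{a}
  S via S→a: +{a}
  S via S→b B: +{b}
  S: {a,b}  A: {b}  B: {a}
iter 2: done
  S: {a,b}  A: {b}  B: {a}

FOLLOW iteration:
seed FOLLOW(S) with $
[1]
  S→S a A: FOLLOW(S) ⊇ FIRST(a) = {a}; new: +{a}
  S→S a A: FOLLOW(A) ⊇ FOLLOW(S) ⊇ {$,a}; new: +{$,a}
  S→b B: FOLLOW(B) ⊇ FOLLOW(S) ⊇ {$,a}; new: +{$,a}
  FOLLOW(S)={$,a}  FOLLOW(A)={$,a}  FOLLOW(B)={$,a}
[2] — fixpoint
  FOLLOW(S)={$,a}  FOLLOW(A)={$,a}  FOLLOW(B)={$,a}

FOLLOW(S) = ["$", "a"]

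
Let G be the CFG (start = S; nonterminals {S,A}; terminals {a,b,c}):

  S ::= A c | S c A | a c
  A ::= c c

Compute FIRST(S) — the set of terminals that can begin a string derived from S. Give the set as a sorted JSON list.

FIRST sets, iterate to fixpoint:
pass 1:
  A via A→c c: +{c}
  S via S→A c: +{c}
  S via S→a c: +{a}
  S: {a,c}  A: {c}
pass 2: (stable)
  S: {a,c}  A: {c}

FIRST(S) = ["a", "c"]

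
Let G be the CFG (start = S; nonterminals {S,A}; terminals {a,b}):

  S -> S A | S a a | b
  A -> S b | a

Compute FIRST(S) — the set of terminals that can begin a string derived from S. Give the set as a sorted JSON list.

FIRST sets, iterate to fixpoint:
round 1:
  A via A→a: +{a}
  S via S→b: +{b}
  FIRST(S)={b}  FIRST(A)={a}
round 2:
  A via A→S b: +{b}
  FIRST(S)={b}  FIRST(A)={a,b}
round 3: done
  FIRST(S)={b}  FIRST(A)={a,b}

FIRST(S) = ["b"]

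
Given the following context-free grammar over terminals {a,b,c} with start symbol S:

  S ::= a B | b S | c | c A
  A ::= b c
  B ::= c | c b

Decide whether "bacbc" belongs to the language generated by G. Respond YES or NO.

Convert to CNF:
  S -> T0 S | T1 A | T2 B | c
  A -> T0 T1
  B -> T1 T0 | c
  T0 -> b
  T1 -> c
  T2 -> a

Fill CYK table bottom-up:
  T[0,0] 'b' = {T0}  orig:{}
  T[1,1] 'a' = {T2}  orig:{}
  T[2,2] 'c' = {B,S,T1}  orig:{B,S}
  T[3,3] 'b' = {T0}  orig:{}
  T[4,4] 'c' = {B,S,T1}  orig:{B,S}
  T[0,1] 'ba' = ∅
  T[1,2] 'ac' = {S}
  T[2,3] 'cb' = {B}
  T[3,4] 'bc' = {A,S}
  T[0,2] 'bac' = {S}
  T[1,3] 'acb' = {S}
  T[2,4] 'cbc' = {S}
  T[0,3] 'bacb' = {S}
  T[1,4] 'acbc' = ∅
  T[0,4] 'bacbc' = ∅

S ∉ T[0,4] ⇒ NO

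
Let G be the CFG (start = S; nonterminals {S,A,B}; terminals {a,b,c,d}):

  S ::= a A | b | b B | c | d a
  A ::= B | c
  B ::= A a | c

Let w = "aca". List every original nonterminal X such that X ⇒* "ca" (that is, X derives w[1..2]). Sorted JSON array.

CNF form of G:
  S -> T0 A | T1 B | T2 T0 | b | c
  A -> A T0 | c
  B -> A T0 | c
  T0 -> a
  T1 -> b
  T2 -> d

Fill CYK table bottom-up, restricted to cells inside w[1..2]:
  T[1,1] 'c' = {A,B,S}
  T[2,2] 'a' = {T0}  orig:{}
  T[1,2] 'ca' = {A,B}

Original NTs in T[1,2] deriving "ca": ["A", "B"]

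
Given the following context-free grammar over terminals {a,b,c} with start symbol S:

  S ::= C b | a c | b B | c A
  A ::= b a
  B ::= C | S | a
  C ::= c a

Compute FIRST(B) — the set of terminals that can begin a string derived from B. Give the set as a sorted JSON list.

FIRST iteration:
pass 1:
  A via A→b a: +{b}
  B via B→a: +{a}
  C via C→c a: +{c}
  S via S→C b: +{c}
  S via S→a c: +{a}
  S via S→b B: +{b}
  S: {a,b,c}  A: {b}  B: {a}  C: {c}
pass 2:
  B via B→C: +{c}
  B via B→S: +{b}
  S: {a,b,c}  A: {b}  B: {a,b,c}  C: {c}
pass 3: — fixpoint
  S: {a,b,c}  A: {b}  B: {a,b,c}  C: {c}

FIRST(B) = ["a", "b", "c"]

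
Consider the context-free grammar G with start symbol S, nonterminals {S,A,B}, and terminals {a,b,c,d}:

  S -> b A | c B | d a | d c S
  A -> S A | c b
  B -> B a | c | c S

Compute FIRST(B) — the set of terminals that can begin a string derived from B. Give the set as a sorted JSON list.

Compute FIRST by fixpoint:
[1]
  A via A→c b: +{c}
  B via B→c: +{c}
  S via S→b A: +{b}
  S via S→c B: +{c}
  S via S→d a: +{d}
  S: {b,c,d}  A: {c}  B: {c}
[2]
  A via A→S A: +{b,d}
  S: {b,c,d}  A: {b,c,d}  B: {c}
[3] — fixpoint
  S: {b,c,d}  A: {b,c,d}  B: {c}

FIRST(B) = ["c"]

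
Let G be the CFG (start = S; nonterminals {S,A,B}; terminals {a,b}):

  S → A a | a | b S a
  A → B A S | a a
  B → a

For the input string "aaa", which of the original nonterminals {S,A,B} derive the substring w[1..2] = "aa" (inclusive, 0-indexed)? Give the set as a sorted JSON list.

CNF form of G:
  S -> A T0 | T1 X3 | a
  A -> B X2 | T0 T0
  B -> a
  T0 -> a
  T1 -> b
  X2 -> A S
  X3 -> S T0

Fill CYK table bottom-up — only the sub-triangle for w[1..2]:
  T[1,1] 'a' = {B,S,T0}  orig:{B,S}
  T[2,2] 'a' = {B,S,T0}  orig:{B,S}
  T[1,2] 'aa' = {A,X3}  orig:{A}

Original NTs in T[1,2] deriving "aa": ["A"]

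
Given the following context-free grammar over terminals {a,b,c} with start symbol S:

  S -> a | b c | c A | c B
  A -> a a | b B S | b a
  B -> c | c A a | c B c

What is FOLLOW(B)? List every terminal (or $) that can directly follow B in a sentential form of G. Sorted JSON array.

Compute FIRST by fixpoint:
[1]
  A via A→a a: +{a}
  A via A→b B S: +{b}
  B via B→c: +{c}
  S via S→a: +{a}
  S via S→b c: +{b}
  S via S→c A: +{c}
  S: {a,b,c}  A: {a,b}  B: {c}
[2] (no change)
  S: {a,b,c}  A: {a,b}  B: {c}

FOLLOW sets:
initialize: $ ∈ FOLLOW(S)
round 1:
  A→b B S: FOLLOW(B) ⊇ FIRST(S) = {a,b,c}; new: +{a,b,c}
  B→c A a: FOLLOW(A) ⊇ FIRST(a) = {a}; new: +{a}
  S→c A: FOLLOW(A) ⊇ FOLLOW(S) ⊇ {$}; new: +{$}
  S→c B: FOLLOW(B) ⊇ FOLLOW(S) ⊇ {$}; new: +{$}
  S: {$}  A: {$,a}  B: {$,a,b,c}
round 2:
  A→b B S: FOLLOW(S) ⊇ FOLLOW(A) ⊇ {$,a}; new: +{a}
  S: {$,a}  A: {$,a}  B: {$,a,b,c}
round 3: (no change)
  S: {$,a}  A: {$,a}  B: {$,a,b,c}

FOLLOW(B) = ["$", "a", "b", "c"]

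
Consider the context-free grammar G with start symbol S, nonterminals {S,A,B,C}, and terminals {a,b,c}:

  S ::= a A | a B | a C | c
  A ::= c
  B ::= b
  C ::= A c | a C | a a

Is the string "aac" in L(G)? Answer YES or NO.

Convert to CNF:
  S -> T1 A | T1 B | T1 C | c
  A -> c
  B -> b
  C -> A T0 | T1 C | T1 T1
  T0 -> c
  T1 -> a

CYK fill:
  T[0,0] 'a' = {T1}  orig:{}
  T[1,1] 'a' = {T1}  orig:{}
  T[2,2] 'c' = {A,S,T0}  orig:{A,S}
  T[0,1] 'aa' = {C}
  T[1,2] 'ac' = {S}
  T[0,2] 'aac' = ∅

S ∉ T[0,2] ⇒ NO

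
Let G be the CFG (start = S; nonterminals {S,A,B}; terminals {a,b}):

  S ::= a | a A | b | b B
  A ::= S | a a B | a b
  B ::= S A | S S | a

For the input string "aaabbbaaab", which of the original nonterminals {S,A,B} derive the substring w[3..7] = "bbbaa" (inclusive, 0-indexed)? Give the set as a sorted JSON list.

CNF form of G:
  S -> T0 A | T1 B | a | b
  A -> T0 A | T0 T1 | T0 X2 | T1 B | a | b
  B -> S A | S S | a
  T0 -> a
  T1 -> b
  X2 -> T0 B

CYK table (by increasing span) — only the sub-triangle for w[3..7]:
  T[3,3] 'b' = {A,S,T1}  orig:{A,S}
  T[4,4] 'b' = {A,S,T1}  orig:{A,S}
  T[5,5] 'b' = {A,S,T1}  orig:{A,S}
  T[6,6] 'a' = {A,B,S,T0}  orig:{A,B,S}
  T[7,7] 'a' = {A,B,S,T0}  orig:{A,B,S}
  T[3,4] 'bb' = {B}
  T[4,5] 'bb' = {B}
  T[5,6] 'ba' = {A,B,S}
  T[6,7] 'aa' = {A,B,S,X2}  orig:{A,B,S}
  T[3,5] 'bbb' = {A,S}
  T[4,6] 'bba' = {A,B,S}
  T[5,7] 'baa' = {A,B,S}
  T[3,6] 'bbba' = {A,B,S}
  T[4,7] 'bbaa' = {A,B,S}
  T[3,7] 'bbbaa' = {A,B,S}

Original NTs in T[3,7] deriving "bbbaa": ["A", "B", "S"]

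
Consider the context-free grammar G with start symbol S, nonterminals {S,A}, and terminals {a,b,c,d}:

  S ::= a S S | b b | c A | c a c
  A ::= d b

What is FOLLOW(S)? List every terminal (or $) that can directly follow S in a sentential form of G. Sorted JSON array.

FIRST iteration:
round 1:
  A via A→d b: +{d}
  S via S→a S S: +{a}
  S via S→b b: +{b}
  S via S→c A: +{c}
  FIRST[S]={a,b,c}  FIRST[A]={d}
round 2: — fixpoint
  FIRST[S]={a,b,c}  FIRST[A]={d}

Compute FOLLOW by fixpoint:
seed FOLLOW(S) with $
[1]
  S→a S S: FOLLOW(S) ⊇ FIRST(S) = {a,b,c}; new: +{a,b,c}
  S→c A: FOLLOW(A) ⊇ FOLLOW(S) ⊇ {$,a,b,c}; new: +{$,a,b,c}
  FOLLOW[S]={$,a,b,c}  FOLLOW[A]={$,a,b,c}
[2] (no change)
  FOLLOW[S]={$,a,b,c}  FOLLOW[A]={$,a,b,c}

FOLLOW(S) = ["$", "a", "b", "c"]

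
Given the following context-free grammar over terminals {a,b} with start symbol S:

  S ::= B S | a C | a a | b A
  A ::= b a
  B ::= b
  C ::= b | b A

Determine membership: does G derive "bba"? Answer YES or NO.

Convert to CNF:
  S -> B S | T0 A | T1 C | T1 T1
  A -> T0 T1
  B -> b
  C -> T0 A | b
  T0 -> b
  T1 -> a

CYK table (by increasing span):
  [0..0]={B,C,T0}  "b"  orig:{B,C}
  [1..1]={B,C,T0}  "b"  orig:{B,C}
  [2..2]={T1}  "a"  orig:{}
  [0..1]=∅  "bb"
  [1..2]={A}  "ba"
  [0..2]={C,S}  "bba"

S ∈ T[0,2] ⇒ YES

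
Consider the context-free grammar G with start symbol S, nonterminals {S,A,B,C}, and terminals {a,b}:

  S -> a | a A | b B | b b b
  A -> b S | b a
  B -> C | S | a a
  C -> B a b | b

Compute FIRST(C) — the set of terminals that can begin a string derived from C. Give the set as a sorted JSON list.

Compute FIRST by fixpoint:
pass 1:
  A via A→b S: +{b}
  B via B→a a: +{a}
  C via C→B a b: +{a}
  C via C→b: +{b}
  S via S→a: +{a}
  S via S→b B: +{b}
  FIRST(S)={a,b}  FIRST(A)={b}  FIRST(B)={a}  FIRST(C)={a,b}
pass 2:
  B via B→C: +{b}
  FIRST(S)={a,b}  FIRST(A)={b}  FIRST(B)={a,b}  FIRST(C)={a,b}
pass 3: (no change)
  FIRST(S)={a,b}  FIRST(A)={b}  FIRST(B)={a,b}  FIRST(C)={a,b}

FIRST(C) = ["a", "b"]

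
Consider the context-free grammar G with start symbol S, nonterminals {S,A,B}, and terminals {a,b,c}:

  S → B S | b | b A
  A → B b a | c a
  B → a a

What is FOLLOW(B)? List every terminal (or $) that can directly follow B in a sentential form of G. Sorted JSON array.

FIRST iteration:
[1]
  A via A→c a: +{c}
  B via B→a a: +{a}
  S via S→B S: +{a}
  S via S→b: +{b}
  FIRST(S)={a,b}  FIRST(A)={c}  FIRST(B)={a}
[2]
  A via A→B b a: +{a}
  FIRST(S)={a,b}  FIRST(A)={a,c}  FIRST(B)={a}
[3] (no change)
  FIRST(S)={a,b}  FIRST(A)={a,c}  FIRST(B)={a}

FOLLOW sets:
seed FOLLOW(S) with $
pass 1:
  A→B b a: FOLLOW(B) ⊇ FIRST(b) = {b}; new: +{b}
  S→B S: FOLLOW(B) ⊇ FIRST(S) = {a,b}; new: +{a}
  S→b A: FOLLOW(A) ⊇ FOLLOW(S) ⊇ {$}; new: +{$}
  FOLLOW[S]={$}  FOLLOW[A]={$}  FOLLOW[B]={a,b}
pass 2: — fixpoint
  FOLLOW[S]={$}  FOLLOW[A]={$}  FOLLOW[B]={a,b}

FOLLOW(B) = ["a", "b"]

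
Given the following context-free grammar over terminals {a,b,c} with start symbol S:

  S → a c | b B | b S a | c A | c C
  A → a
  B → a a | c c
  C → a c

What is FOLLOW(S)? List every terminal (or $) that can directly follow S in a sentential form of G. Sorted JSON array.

Compute FIRST by fixpoint:
round 1:
  A via A→a: +{a}
  B via B→a a: +{a}
  B via B→c c: +{c}
  C via C→a c: +{a}
  S via S→a c: +{a}
  S via S→b B: +{b}
  S via S→c A: +{c}
  S: {a,b,c}  A: {a}  B: {a,c}  C: {a}
round 2: done
  S: {a,b,c}  A: {a}  B: {a,c}  C: {a}

Compute FOLLOW by fixpoint:
initialize: $ ∈ FOLLOW(S)
iter 1:
  S→b B: FOLLOW(B) ⊇ FOLLOW(S) ⊇ {$}; new: +{$}
  S→b S a: FOLLOW(S) ⊇ FIRST(a) = {a}; new: +{a}
  S→c A: FOLLOW(A) ⊇ FOLLOW(S) ⊇ {$,a}; new: +{$,a}
  S→c C: FOLLOW(C) ⊇ FOLLOW(S) ⊇ {$,a}; new: +{$,a}
  S: {$,a}  A: {$,a}  B: {$}  C: {$,a}
iter 2:
  S→b B: FOLLOW(B) ⊇ FOLLOW(S) ⊇ {$,a}; new: +{a}
  S: {$,a}  A: {$,a}  B: {$,a}  C: {$,a}
iter 3: (stable)
  S: {$,a}  A: {$,a}  B: {$,a}  C: {$,a}

FOLLOW(S) = ["$", "a"]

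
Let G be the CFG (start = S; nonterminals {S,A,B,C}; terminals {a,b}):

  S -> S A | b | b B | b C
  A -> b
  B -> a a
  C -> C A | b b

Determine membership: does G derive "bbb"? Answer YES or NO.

CNF form of G:
  S -> S A | T1 B | T1 C | b
  A -> b
  B -> T0 T0
  C -> C A | T1 T1
  T0 -> a
  T1 -> b

Fill CYK table bottom-up:
  cell(0,0) b: {A,S,T1}  orig:{A,S}
  cell(1,1) b: {A,S,T1}  orig:{A,S}
  cell(2,2) b: {A,S,T1}  orig:{A,S}
  cell(0,1) bb: {C,S}
  cell(1,2) bb: {C,S}
  cell(0,2) bbb: {C,S}

S ∈ T[0,2] ⇒ YES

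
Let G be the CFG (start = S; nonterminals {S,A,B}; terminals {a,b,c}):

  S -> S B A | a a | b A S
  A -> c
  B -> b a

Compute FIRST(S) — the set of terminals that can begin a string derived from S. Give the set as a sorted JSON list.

Compute FIRST by fixpoint:
iter 1:
  A via A→c: +{c}
  B via B→b a: +{b}
  S via S→a a: +{a}
  S via S→b A S: +{b}
  FIRST[S]={a,b}  FIRST[A]={c}  FIRST[B]={b}
iter 2: (no change)
  FIRST[S]={a,b}  FIRST[A]={c}  FIRST[B]={b}

FIRST(S) = ["a", "b"]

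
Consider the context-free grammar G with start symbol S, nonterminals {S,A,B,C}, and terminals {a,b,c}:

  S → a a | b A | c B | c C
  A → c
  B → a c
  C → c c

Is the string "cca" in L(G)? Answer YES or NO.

CNF form of G:
  S -> T0 T0 | T1 B | T1 C | T2 A
  A -> c
  B -> T0 T1
  C -> T1 T1
  T0 -> a
  T1 -> c
  T2 -> b

CYK fill:
  T[0,0] 'c' = {A,T1}  orig:{A}
  T[1,1] 'c' = {A,T1}  orig:{A}
  T[2,2] 'a' = {T0}  orig:{}
  T[0,1] 'cc' = {C}
  T[1,2] 'ca' = ∅
  T[0,2] 'cca' = ∅

S ∉ T[0,2] ⇒ NO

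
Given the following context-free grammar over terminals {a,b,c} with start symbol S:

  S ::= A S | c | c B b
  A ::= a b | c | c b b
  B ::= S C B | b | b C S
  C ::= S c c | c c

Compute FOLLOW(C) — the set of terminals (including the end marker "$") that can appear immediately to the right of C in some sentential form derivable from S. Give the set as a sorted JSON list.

Compute FIRST by fixpoint:
round 1:
  A via A→a b: +{a}
  A via A→c: +{c}
  B via B→b: +{b}
  C via C→c c: +{c}
  S via S→A S: +{a,c}
  FIRST(S)={a,c}  FIRST(A)={a,c}  FIRST(B)={b}  FIRST(C)={c}
round 2:
  B via B→S C B: +{a,c}
  C via C→S c c: +{a}
  FIRST(S)={a,c}  FIRST(A)={a,c}  FIRST(B)={a,b,c}  FIRST(C)={a,c}
round 3: — fixpoint
  FIRST(S)={a,c}  FIRST(A)={a,c}  FIRST(B)={a,b,c}  FIRST(C)={a,c}

FOLLOW iteration:
FOLLOW(S) := {$}
pass 1:
  B→S C B: FOLLOW(S) ⊇ FIRST(C) = {a,c}; new: +{a,c}
  B→S C B: FOLLOW(C) ⊇ FIRST(B) = {a,b,c}; new: +{a,b,c}
  S→A S: FOLLOW(A) ⊇ FIRST(S) = {a,c}; new: +{a,c}
  S→c B b: FOLLOW(B) ⊇ FIRST(b) = {b}; new: +{b}
  FOLLOW(S)={$,a,c}  FOLLOW(A)={a,c}  FOLLOW(B)={b}  FOLLOW(C)={a,b,c}
pass 2:
  B→b C S: FOLLOW(S) ⊇ FOLLOW(B) ⊇ {b}; new: +{b}
  FOLLOW(S)={$,a,b,c}  FOLLOW(A)={a,c}  FOLLOW(B)={b}  FOLLOW(C)={a,b,c}
pass 3: done
  FOLLOW(S)={$,a,b,c}  FOLLOW(A)={a,c}  FOLLOW(B)={b}  FOLLOW(C)={a,b,c}

FOLLOW(C) = ["a", "b", "c"]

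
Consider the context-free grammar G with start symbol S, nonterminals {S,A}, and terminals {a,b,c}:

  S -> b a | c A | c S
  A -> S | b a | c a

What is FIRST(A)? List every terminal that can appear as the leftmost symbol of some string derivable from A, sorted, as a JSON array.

FIRST iteration:
iter 1:
  A via A→b a: +{b}
  A via A→c a: +{c}
  S via S→b a: +{b}
  S via S→c A: +{c}
  FIRST[S]={b,c}  FIRST[A]={b,c}
iter 2: (no change)
  FIRST[S]={b,c}  FIRST[A]={b,c}

FIRST(A) = ["b", "c"]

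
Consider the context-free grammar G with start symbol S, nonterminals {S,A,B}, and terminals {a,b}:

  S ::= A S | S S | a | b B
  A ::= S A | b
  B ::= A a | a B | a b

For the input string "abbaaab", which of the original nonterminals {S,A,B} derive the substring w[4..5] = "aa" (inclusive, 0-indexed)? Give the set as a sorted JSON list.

Convert to CNF:
  S -> A S | S S | T1 B | a
  A -> S A | b
  B -> A T0 | T0 B | T0 T1
  T0 -> a
  T1 -> b

CYK table (by increasing span) — only the sub-triangle for w[4..5]:
  [4..4]={S,T0}  "a"  orig:{S}
  [5..5]={S,T0}  "a"  orig:{S}
  [4..5]={S}  "aa"

Original NTs in T[4,5] deriving "aa": ["S"]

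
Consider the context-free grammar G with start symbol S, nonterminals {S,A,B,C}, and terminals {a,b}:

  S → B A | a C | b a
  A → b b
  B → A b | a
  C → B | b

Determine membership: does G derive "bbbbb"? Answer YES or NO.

Convert to CNF:
  S -> B A | T0 T1 | T1 C
  A -> T0 T0
  B -> A T0 | a
  C -> A T0 | a | b
  T0 -> b
  T1 -> a

CYK fill:
  T[0,0] 'b' = {C,T0}  orig:{C}
  T[1,1] 'b' = {C,T0}  orig:{C}
  T[2,2] 'b' = {C,T0}  orig:{C}
  T[3,3] 'b' = {C,T0}  orig:{C}
  T[4,4] 'b' = {C,T0}  orig:{C}
  T[0,1] 'bb' = {A}
  T[1,2] 'bb' = {A}
  T[2,3] 'bb' = {A}
  T[3,4] 'bb' = {A}
  T[0,2] 'bbb' = {B,C}
  T[1,3] 'bbb' = {B,C}
  T[2,4] 'bbb' = {B,C}
  T[0,3] 'bbbb' = ∅
  T[1,4] 'bbbb' = ∅
  T[0,4] 'bbbbb' = {S}

S ∈ T[0,4] ⇒ YES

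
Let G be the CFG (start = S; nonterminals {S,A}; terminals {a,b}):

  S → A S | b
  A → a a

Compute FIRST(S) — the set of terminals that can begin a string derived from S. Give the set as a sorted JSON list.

Compute FIRST by fixpoint:
iter 1:
  A via A→a a: +{a}
  S via S→A S: +{a}
  S via S→b: +{b}
  S: {a,b}  A: {a}
iter 2: done
  S: {a,b}  A: {a}

FIRST(S) = ["a", "b"]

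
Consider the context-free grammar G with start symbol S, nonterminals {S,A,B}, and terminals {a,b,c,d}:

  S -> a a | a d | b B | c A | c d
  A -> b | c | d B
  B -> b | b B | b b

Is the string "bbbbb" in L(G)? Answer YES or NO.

CNF form of G:
  S -> T1 B | T2 T0 | T2 T2 | T3 A | T3 T0
  A -> T0 B | b | c
  B -> T1 B | T1 T1 | b
  T0 -> d
  T1 -> b
  T2 -> a
  T3 -> c

CYK table (by increasing span):
  T[0,0] 'b' = {A,B,T1}  orig:{A,B}
  T[1,1] 'b' = {A,B,T1}  orig:{A,B}
  T[2,2] 'b' = {A,B,T1}  orig:{A,B}
  T[3,3] 'b' = {A,B,T1}  orig:{A,B}
  T[4,4] 'b' = {A,B,T1}  orig:{A,B}
  T[0,1] 'bb' = {B,S}
  T[1,2] 'bb' = {B,S}
  T[2,3] 'bb' = {B,S}
  T[3,4] 'bb' = {B,S}
  T[0,2] 'bbb' = {B,S}
  T[1,3] 'bbb' = {B,S}
  T[2,4] 'bbb' = {B,S}
  T[0,3] 'bbbb' = {B,S}
  T[1,4] 'bbbb' = {B,S}
  T[0,4] 'bbbbb' = {B,S}

S ∈ T[0,4] ⇒ YES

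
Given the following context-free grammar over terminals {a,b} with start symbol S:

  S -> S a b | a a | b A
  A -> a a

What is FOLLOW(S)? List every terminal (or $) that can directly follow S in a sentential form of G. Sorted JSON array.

FIRST iteration:
pass 1:
  A via A→a a: +{a}
  S via S→a a: +{a}
  S via S→b A: +{b}
  FIRST(S)={a,b}  FIRST(A)={a}
pass 2: (no change)
  FIRST(S)={a,b}  FIRST(A)={a}

FOLLOW sets:
seed FOLLOW(S) with $
round 1:
  S→S a b: FOLLOW(S) ⊇ FIRST(a) = {a}; new: +{a}
  S→b A: FOLLOW(A) ⊇ FOLLOW(S) ⊇ {$,a}; new: +{$,a}
  S: {$,a}  A: {$,a}
round 2: (no change)
  S: {$,a}  A: {$,a}

FOLLOW(S) = ["$", "a"]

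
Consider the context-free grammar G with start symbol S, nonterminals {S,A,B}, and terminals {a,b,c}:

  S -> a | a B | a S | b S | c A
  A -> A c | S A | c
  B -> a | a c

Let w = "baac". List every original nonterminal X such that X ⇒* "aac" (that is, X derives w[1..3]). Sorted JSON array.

Convert to CNF:
  S -> T0 A | T1 B | T1 S | T2 S | a
  A -> A T0 | S A | c
  B -> T1 T0 | a
  T0 -> c
  T1 -> a
  T2 -> b

CYK fill, restricted to cells inside w[1..3]:
  cell(1,1) a: {B,S,T1}  orig:{B,S}
  cell(2,2) a: {B,S,T1}  orig:{B,S}
  cell(3,3) c: {A,T0}  orig:{A}
  cell(1,2) aa: {S}
  cell(2,3) ac: {A,B}
  cell(1,3) aac: {A,S}

Original NTs in T[1,3] deriving "aac": ["A", "S"]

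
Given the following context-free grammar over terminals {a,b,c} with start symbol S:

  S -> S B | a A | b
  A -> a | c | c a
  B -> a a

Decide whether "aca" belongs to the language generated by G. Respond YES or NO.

CNF form of G:
  S -> S B | T1 A | b
  A -> T0 T1 | a | c
  B -> T1 T1
  T0 -> c
  T1 -> a

CYK table (by increasing span):
  T[0,0] 'a' = {A,T1}  orig:{A}
  T[1,1] 'c' = {A,T0}  orig:{A}
  T[2,2] 'a' = {A,T1}  orig:{A}
  T[0,1] 'ac' = {S}
  T[1,2] 'ca' = {A}
  T[0,2] 'aca' = {S}

S ∈ T[0,2] ⇒ YES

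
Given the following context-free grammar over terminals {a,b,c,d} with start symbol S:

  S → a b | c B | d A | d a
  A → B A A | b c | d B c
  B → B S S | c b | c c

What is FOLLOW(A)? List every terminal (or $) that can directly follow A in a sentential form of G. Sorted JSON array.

FIRST sets, iterate to fixpoint:
[1]
  A via A→b c: +{b}
  A via A→d B c: +{d}
  B via B→c b: +{c}
  S via S→a b: +{a}
  S via S→c B: +{c}
  S via S→d A: +{d}
  FIRST[S]={a,c,d}  FIRST[A]={b,d}  FIRST[B]={c}
[2]
  A via A→B A A: +{c}
  FIRST[S]={a,c,d}  FIRST[A]={b,c,d}  FIRST[B]={c}
[3] — fixpoint
  FIRST[S]={a,c,d}  FIRST[A]={b,c,d}  FIRST[B]={c}

Compute FOLLOW by fixpoint:
FOLLOW(S) := {$}
iter 1:
  A→B A A: FOLLOW(B) ⊇ FIRST(A) = {b,c,d}; new: +{b,c,d}
  A→B A A: FOLLOW(A) ⊇ FIRST(A) = {b,c,d}; new: +{b,c,d}
  B→B S S: FOLLOW(B) ⊇ FIRST(S) = {a,c,d}; new: +{a}
  B→B S S: FOLLOW(S) ⊇ FIRST(S) = {a,c,d}; new: +{a,c,d}
  B→B S S: FOLLOW(S) ⊇ FOLLOW(B) ⊇ {a,b,c,d}; new: +{b}
  S→c B: FOLLOW(B) ⊇ FOLLOW(S) ⊇ {$,a,b,c,d}; new: +{$}
  S→d A: FOLLOW(A) ⊇ FOLLOW(S) ⊇ {$,a,b,c,d}; new: +{$,a}
  FOLLOW(S)={$,a,b,c,d}  FOLLOW(A)={$,a,b,c,d}  FOLLOW(B)={$,a,b,c,d}
iter 2: done
  FOLLOW(S)={$,a,b,c,d}  FOLLOW(A)={$,a,b,c,d}  FOLLOW(B)={$,a,b,c,d}

FOLLOW(A) = ["$", "a", "b", "c", "d"]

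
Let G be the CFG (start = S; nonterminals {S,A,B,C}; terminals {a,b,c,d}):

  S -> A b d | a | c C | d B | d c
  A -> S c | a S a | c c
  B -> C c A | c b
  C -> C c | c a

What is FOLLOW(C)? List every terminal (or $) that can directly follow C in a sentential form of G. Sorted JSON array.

FIRST iteration:
pass 1:
  A via A→a S a: +{a}
  A via A→c c: +{c}
  B via B→c b: +{c}
  C via C→c a: +{c}
  S via S→A b d: +{a,c}
  S via S→d B: +{d}
  FIRST(S)={a,c,d}  FIRST(A)={a,c}  FIRST(B)={c}  FIRST(C)={c}
pass 2:
  A via A→S c: +{d}
  FIRST(S)={a,c,d}  FIRST(A)={a,c,d}  FIRST(B)={c}  FIRST(C)={c}
pass 3: — fixpoint
  FIRST(S)={a,c,d}  FIRST(A)={a,c,d}  FIRST(B)={c}  FIRST(C)={c}

FOLLOW iteration:
FOLLOW(S) := {$}
round 1:
  A→S c: FOLLOW(S) ⊇ FIRST(c) = {c}; new: +{c}
  A→a S a: FOLLOW(S) ⊇ FIRST(a) = {a}; new: +{a}
  B→C c A: FOLLOW(C) ⊇ FIRST(c) = {c}; new: +{c}
  S→A b d: FOLLOW(A) ⊇ FIRST(b) = {b}; new: +{b}
  S→c C: FOLLOW(C) ⊇ FOLLOW(S) ⊇ {$,a,c}; new: +{$,a}
  S→d B: FOLLOW(B) ⊇ FOLLOW(S) ⊇ {$,a,c}; new: +{$,a,c}
  FOLLOW(S)={$,a,c}  FOLLOW(A)={b}  FOLLOW(B)={$,a,c}  FOLLOW(C)={$,a,c}
round 2:
  B→C c A: FOLLOW(A) ⊇ FOLLOW(B) ⊇ {$,a,c}; new: +{$,a,c}
  FOLLOW(S)={$,a,c}  FOLLOW(A)={$,a,b,c}  FOLLOW(B)={$,a,c}  FOLLOW(C)={$,a,c}
round 3: done
  FOLLOW(S)={$,a,c}  FOLLOW(A)={$,a,b,c}  FOLLOW(B)={$,a,c}  FOLLOW(C)={$,a,c}

FOLLOW(C) = ["$", "a", "c"]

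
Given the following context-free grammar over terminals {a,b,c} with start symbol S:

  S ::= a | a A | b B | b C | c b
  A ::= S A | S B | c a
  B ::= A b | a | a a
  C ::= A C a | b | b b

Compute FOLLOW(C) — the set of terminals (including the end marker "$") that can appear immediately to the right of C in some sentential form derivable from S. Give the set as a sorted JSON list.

Compute FIRST by fixpoint:
[1]
  A via A→c a: +{c}
  B via B→A b: +{c}
  B via B→a: +{a}
  C via C→A C a: +{c}
  C via C→b: +{b}
  S via S→a: +{a}
  S via S→b B: +{b}
  S via S→c b: +{c}
  FIRST(S)={a,b,c}  FIRST(A)={c}  FIRST(B)={a,c}  FIRST(C)={b,c}
[2]
  A via A→S A: +{a,b}
  B via B→A b: +{b}
  C via C→A C a: +{a}
  FIRST(S)={a,b,c}  FIRST(A)={a,b,c}  FIRST(B)={a,b,c}  FIRST(C)={a,b,c}
[3] — fixpoint
  FIRST(S)={a,b,c}  FIRST(A)={a,b,c}  FIRST(B)={a,b,c}  FIRST(C)={a,b,c}

FOLLOW sets:
initialize: $ ∈ FOLLOW(S)
iter 1:
  A→S A: FOLLOW(S) ⊇ FIRST(A) = {a,b,c}; new: +{a,b,c}
  B→A b: FOLLOW(A) ⊇ FIRST(b) = {b}; new: +{b}
  C→A C a: FOLLOW(A) ⊇ FIRST(C) = {a,b,c}; new: +{a,c}
  C→A C a: FOLLOW(C) ⊇ FIRST(a) = {a}; new: +{a}
  S→a A: FOLLOW(A) ⊇ FOLLOW(S) ⊇ {$,a,b,c}; new: +{$}
  S→b B: FOLLOW(B) ⊇ FOLLOW(S) ⊇ {$,a,b,c}; new: +{$,a,b,c}
  S→b C: FOLLOW(C) ⊇ FOLLOW(S) ⊇ {$,a,b,c}; new: +{$,b,c}
  FOLLOW[S]={$,a,b,c}  FOLLOW[A]={$,a,b,c}  FOLLOW[B]={$,a,b,c}  FOLLOW[C]={$,a,b,c}
iter 2: done
  FOLLOW[S]={$,a,b,c}  FOLLOW[A]={$,a,b,c}  FOLLOW[B]={$,a,b,c}  FOLLOW[C]={$,a,b,c}

FOLLOW(C) = ["$", "a", "b", "c"]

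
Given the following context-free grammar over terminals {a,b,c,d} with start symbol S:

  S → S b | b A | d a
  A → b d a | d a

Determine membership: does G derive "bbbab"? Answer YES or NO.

CNF form of G:
  S -> S T0 | T0 A | T1 T2
  A -> T0 X3 | T1 T2
  T0 -> b
  T1 -> d
  T2 -> a
  X3 -> T1 T2

CYK fill:
  [0..0]={T0}  "b"  orig:{}
  [1..1]={T0}  "b"  orig:{}
  [2..2]={T0}  "b"  orig:{}
  [3..3]={T2}  "a"  orig:{}
  [4..4]={T0}  "b"  orig:{}
  [0..1]=∅  "bb"
  [1..2]=∅  "bb"
  [2..3]=∅  "ba"
  [3..4]=∅  "ab"
  [0..2]=∅  "bbb"
  [1..3]=∅  "bba"
  [2..4]=∅  "bab"
  [0..3]=∅  "bbba"
  [1..4]=∅  "bbab"
  [0..4]=∅  "bbbab"

S ∉ T[0,4] ⇒ NO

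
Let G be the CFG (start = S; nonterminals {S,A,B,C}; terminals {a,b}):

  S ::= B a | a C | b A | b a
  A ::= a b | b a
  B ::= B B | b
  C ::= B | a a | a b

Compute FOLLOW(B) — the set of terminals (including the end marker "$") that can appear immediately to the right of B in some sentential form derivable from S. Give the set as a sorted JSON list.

FIRST sets, iterate to fixpoint:
[1]
  A via A→a b: +{a}
  A via A→b a: +{b}
  B via B→b: +{b}
  C via C→B: +{b}
  C via C→a a: +{a}
  S via S→B a: +{b}
  S via S→a C: +{a}
  FIRST[S]={a,b}  FIRST[A]={a,b}  FIRST[B]={b}  FIRST[C]={a,b}
[2] (stable)
  FIRST[S]={a,b}  FIRST[A]={a,b}  FIRST[B]={b}  FIRST[C]={a,b}

FOLLOW iteration:
initialize: $ ∈ FOLLOW(S)
round 1:
  B→B B: FOLLOW(B) ⊇ FIRST(B) = {b}; new: +{b}
  S→B a: FOLLOW(B) ⊇ FIRST(a) = {a}; new: +{a}
  S→a C: FOLLOW(C) ⊇ FOLLOW(S) ⊇ {$}; new: +{$}
  S→b A: FOLLOW(A) ⊇ FOLLOW(S) ⊇ {$}; new: +{$}
  S: {$}  A: {$}  B: {a,b}  C: {$}
round 2:
  C→B: FOLLOW(B) ⊇ FOLLOW(C) ⊇ {$}; new: +{$}
  S: {$}  A: {$}  B: {$,a,b}  C: {$}
round 3: (no change)
  S: {$}  A: {$}  B: {$,a,b}  C: {$}

FOLLOW(B) = ["$", "a", "b"]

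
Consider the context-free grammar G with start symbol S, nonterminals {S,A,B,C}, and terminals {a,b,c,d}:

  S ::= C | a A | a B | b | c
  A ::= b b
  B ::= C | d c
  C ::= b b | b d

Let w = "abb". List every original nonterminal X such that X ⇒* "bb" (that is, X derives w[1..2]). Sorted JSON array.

Convert to CNF:
  S -> T0 T0 | T0 T1 | T3 A | T3 B | b | c
  A -> T0 T0
  B -> T0 T0 | T0 T1 | T1 T2
  C -> T0 T0 | T0 T1
  T0 -> b
  T1 -> d
  T2 -> c
  T3 -> a

CYK fill (cells [i..j] with 1 ≤ i ≤ j ≤ 2 only):
  [1..1]={S,T0}  "b"  orig:{S}
  [2..2]={S,T0}  "b"  orig:{S}
  [1..2]={A,B,C,S}  "bb"

Original NTs in T[1,2] deriving "bb": ["A", "B", "C", "S"]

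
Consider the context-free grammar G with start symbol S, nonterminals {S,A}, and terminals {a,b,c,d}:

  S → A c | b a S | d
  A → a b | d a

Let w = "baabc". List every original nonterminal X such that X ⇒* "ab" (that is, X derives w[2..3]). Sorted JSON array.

CNF form of G:
  S -> A T3 | T1 X4 | d
  A -> T0 T1 | T2 T0
  T0 -> a
  T1 -> b
  T2 -> d
  T3 -> c
  X4 -> T0 S

CYK table (by increasing span) — only the sub-triangle for w[2..3]:
  [2..2]={T0}  "a"  orig:{}
  [3..3]={T1}  "b"  orig:{}
  [2..3]={A}  "ab"

Original NTs in T[2,3] deriving "ab": ["A"]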